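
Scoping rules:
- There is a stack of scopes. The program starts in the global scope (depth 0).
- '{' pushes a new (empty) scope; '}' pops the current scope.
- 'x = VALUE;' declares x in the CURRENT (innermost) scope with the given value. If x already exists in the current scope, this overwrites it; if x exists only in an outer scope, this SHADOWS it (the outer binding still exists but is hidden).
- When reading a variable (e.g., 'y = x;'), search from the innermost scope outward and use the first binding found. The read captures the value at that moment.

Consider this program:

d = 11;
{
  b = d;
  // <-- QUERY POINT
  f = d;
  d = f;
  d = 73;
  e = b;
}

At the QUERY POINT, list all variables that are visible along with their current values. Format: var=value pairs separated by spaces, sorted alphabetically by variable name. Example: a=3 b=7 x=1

Answer: b=11 d=11

Derivation:
Step 1: declare d=11 at depth 0
Step 2: enter scope (depth=1)
Step 3: declare b=(read d)=11 at depth 1
Visible at query point: b=11 d=11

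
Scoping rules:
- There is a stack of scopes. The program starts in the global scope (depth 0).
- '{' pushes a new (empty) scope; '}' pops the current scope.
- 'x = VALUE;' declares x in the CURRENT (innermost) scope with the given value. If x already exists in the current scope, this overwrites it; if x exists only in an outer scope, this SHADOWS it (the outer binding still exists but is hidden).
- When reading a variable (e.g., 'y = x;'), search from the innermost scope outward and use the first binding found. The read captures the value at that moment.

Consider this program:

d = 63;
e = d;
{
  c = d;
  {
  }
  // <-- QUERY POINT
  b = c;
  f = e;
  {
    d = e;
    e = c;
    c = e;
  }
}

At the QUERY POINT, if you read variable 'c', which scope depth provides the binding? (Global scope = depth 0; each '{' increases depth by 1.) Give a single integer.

Answer: 1

Derivation:
Step 1: declare d=63 at depth 0
Step 2: declare e=(read d)=63 at depth 0
Step 3: enter scope (depth=1)
Step 4: declare c=(read d)=63 at depth 1
Step 5: enter scope (depth=2)
Step 6: exit scope (depth=1)
Visible at query point: c=63 d=63 e=63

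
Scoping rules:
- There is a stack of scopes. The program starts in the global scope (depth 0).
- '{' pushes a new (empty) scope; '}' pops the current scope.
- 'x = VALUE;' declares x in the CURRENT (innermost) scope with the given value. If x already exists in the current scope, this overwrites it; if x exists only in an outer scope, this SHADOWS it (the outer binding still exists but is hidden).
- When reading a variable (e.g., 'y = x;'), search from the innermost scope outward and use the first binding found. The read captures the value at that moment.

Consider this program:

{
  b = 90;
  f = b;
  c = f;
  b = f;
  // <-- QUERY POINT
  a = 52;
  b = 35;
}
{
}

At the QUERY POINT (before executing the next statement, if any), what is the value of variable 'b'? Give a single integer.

Step 1: enter scope (depth=1)
Step 2: declare b=90 at depth 1
Step 3: declare f=(read b)=90 at depth 1
Step 4: declare c=(read f)=90 at depth 1
Step 5: declare b=(read f)=90 at depth 1
Visible at query point: b=90 c=90 f=90

Answer: 90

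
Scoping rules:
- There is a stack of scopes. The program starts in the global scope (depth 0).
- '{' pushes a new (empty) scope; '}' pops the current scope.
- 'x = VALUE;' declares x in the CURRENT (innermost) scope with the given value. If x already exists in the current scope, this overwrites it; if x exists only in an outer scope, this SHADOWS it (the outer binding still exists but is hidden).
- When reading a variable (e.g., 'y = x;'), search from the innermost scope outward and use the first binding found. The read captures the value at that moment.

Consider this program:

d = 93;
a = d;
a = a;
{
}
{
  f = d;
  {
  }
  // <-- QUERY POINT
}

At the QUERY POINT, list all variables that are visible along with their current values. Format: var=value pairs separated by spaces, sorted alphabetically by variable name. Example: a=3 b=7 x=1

Step 1: declare d=93 at depth 0
Step 2: declare a=(read d)=93 at depth 0
Step 3: declare a=(read a)=93 at depth 0
Step 4: enter scope (depth=1)
Step 5: exit scope (depth=0)
Step 6: enter scope (depth=1)
Step 7: declare f=(read d)=93 at depth 1
Step 8: enter scope (depth=2)
Step 9: exit scope (depth=1)
Visible at query point: a=93 d=93 f=93

Answer: a=93 d=93 f=93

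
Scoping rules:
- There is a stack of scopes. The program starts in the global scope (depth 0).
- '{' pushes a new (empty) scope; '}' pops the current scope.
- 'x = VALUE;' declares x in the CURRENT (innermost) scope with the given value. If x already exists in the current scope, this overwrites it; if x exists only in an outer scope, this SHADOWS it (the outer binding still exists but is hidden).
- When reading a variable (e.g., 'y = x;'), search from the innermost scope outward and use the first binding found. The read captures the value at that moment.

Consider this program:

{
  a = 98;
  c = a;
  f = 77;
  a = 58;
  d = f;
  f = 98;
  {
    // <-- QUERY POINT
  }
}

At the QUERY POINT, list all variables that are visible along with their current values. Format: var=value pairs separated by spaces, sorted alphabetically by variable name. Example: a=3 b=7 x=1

Step 1: enter scope (depth=1)
Step 2: declare a=98 at depth 1
Step 3: declare c=(read a)=98 at depth 1
Step 4: declare f=77 at depth 1
Step 5: declare a=58 at depth 1
Step 6: declare d=(read f)=77 at depth 1
Step 7: declare f=98 at depth 1
Step 8: enter scope (depth=2)
Visible at query point: a=58 c=98 d=77 f=98

Answer: a=58 c=98 d=77 f=98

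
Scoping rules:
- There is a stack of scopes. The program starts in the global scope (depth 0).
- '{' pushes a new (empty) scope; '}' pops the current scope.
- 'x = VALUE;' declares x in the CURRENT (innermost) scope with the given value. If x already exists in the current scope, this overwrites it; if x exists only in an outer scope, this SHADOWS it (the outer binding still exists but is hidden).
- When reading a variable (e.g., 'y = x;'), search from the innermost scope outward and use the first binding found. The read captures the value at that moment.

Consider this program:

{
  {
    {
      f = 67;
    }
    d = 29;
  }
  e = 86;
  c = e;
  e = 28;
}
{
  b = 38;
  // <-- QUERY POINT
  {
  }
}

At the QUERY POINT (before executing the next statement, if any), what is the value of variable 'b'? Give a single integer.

Step 1: enter scope (depth=1)
Step 2: enter scope (depth=2)
Step 3: enter scope (depth=3)
Step 4: declare f=67 at depth 3
Step 5: exit scope (depth=2)
Step 6: declare d=29 at depth 2
Step 7: exit scope (depth=1)
Step 8: declare e=86 at depth 1
Step 9: declare c=(read e)=86 at depth 1
Step 10: declare e=28 at depth 1
Step 11: exit scope (depth=0)
Step 12: enter scope (depth=1)
Step 13: declare b=38 at depth 1
Visible at query point: b=38

Answer: 38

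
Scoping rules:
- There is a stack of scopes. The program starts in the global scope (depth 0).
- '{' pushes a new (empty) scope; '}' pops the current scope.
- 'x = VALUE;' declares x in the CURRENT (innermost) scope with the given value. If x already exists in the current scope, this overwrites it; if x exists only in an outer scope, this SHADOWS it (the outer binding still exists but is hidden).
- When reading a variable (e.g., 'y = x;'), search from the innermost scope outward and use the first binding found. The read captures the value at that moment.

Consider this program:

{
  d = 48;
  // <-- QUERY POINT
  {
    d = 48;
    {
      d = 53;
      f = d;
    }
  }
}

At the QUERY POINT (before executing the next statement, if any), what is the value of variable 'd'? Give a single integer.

Answer: 48

Derivation:
Step 1: enter scope (depth=1)
Step 2: declare d=48 at depth 1
Visible at query point: d=48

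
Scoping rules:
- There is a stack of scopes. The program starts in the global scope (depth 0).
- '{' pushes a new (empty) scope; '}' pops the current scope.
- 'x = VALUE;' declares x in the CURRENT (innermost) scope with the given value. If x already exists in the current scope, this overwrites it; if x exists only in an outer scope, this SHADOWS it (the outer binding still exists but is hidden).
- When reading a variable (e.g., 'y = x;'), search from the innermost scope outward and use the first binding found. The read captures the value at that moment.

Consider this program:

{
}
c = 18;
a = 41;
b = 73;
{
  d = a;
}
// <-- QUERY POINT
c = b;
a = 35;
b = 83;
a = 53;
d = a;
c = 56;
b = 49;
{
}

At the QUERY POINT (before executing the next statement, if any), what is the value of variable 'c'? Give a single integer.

Answer: 18

Derivation:
Step 1: enter scope (depth=1)
Step 2: exit scope (depth=0)
Step 3: declare c=18 at depth 0
Step 4: declare a=41 at depth 0
Step 5: declare b=73 at depth 0
Step 6: enter scope (depth=1)
Step 7: declare d=(read a)=41 at depth 1
Step 8: exit scope (depth=0)
Visible at query point: a=41 b=73 c=18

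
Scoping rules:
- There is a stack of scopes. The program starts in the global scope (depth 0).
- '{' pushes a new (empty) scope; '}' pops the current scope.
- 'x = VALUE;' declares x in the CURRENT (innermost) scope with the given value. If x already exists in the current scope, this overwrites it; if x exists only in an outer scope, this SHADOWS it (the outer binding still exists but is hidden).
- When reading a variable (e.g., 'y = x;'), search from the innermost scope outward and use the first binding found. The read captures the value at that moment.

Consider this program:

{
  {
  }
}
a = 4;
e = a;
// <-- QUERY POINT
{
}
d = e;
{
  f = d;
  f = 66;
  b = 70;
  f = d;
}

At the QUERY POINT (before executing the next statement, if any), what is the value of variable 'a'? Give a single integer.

Answer: 4

Derivation:
Step 1: enter scope (depth=1)
Step 2: enter scope (depth=2)
Step 3: exit scope (depth=1)
Step 4: exit scope (depth=0)
Step 5: declare a=4 at depth 0
Step 6: declare e=(read a)=4 at depth 0
Visible at query point: a=4 e=4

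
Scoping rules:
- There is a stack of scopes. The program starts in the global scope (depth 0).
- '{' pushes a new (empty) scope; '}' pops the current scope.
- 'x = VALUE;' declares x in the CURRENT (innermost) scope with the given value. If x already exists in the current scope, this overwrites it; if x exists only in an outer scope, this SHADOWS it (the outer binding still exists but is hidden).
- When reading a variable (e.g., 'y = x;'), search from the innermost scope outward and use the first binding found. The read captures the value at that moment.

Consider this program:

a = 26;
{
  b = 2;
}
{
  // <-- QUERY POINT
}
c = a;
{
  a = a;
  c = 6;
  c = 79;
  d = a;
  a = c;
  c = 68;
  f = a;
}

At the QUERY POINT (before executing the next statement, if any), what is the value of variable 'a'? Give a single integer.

Answer: 26

Derivation:
Step 1: declare a=26 at depth 0
Step 2: enter scope (depth=1)
Step 3: declare b=2 at depth 1
Step 4: exit scope (depth=0)
Step 5: enter scope (depth=1)
Visible at query point: a=26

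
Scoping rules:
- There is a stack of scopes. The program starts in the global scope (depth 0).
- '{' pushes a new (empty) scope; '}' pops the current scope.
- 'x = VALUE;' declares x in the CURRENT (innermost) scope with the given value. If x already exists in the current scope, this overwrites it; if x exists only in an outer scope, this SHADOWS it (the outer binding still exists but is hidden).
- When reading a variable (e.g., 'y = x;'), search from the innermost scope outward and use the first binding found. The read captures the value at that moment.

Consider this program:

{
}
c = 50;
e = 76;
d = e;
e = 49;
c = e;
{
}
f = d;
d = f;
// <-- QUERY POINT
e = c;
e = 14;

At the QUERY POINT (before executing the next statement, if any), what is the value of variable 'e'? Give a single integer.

Answer: 49

Derivation:
Step 1: enter scope (depth=1)
Step 2: exit scope (depth=0)
Step 3: declare c=50 at depth 0
Step 4: declare e=76 at depth 0
Step 5: declare d=(read e)=76 at depth 0
Step 6: declare e=49 at depth 0
Step 7: declare c=(read e)=49 at depth 0
Step 8: enter scope (depth=1)
Step 9: exit scope (depth=0)
Step 10: declare f=(read d)=76 at depth 0
Step 11: declare d=(read f)=76 at depth 0
Visible at query point: c=49 d=76 e=49 f=76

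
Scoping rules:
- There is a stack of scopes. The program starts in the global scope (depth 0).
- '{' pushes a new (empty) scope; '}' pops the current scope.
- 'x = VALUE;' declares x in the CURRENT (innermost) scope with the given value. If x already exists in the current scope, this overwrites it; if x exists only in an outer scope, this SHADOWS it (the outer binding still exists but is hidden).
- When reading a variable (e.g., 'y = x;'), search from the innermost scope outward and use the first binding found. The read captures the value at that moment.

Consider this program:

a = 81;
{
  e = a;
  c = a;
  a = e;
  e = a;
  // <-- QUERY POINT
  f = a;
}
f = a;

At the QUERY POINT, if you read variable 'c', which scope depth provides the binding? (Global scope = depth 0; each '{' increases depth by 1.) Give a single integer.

Answer: 1

Derivation:
Step 1: declare a=81 at depth 0
Step 2: enter scope (depth=1)
Step 3: declare e=(read a)=81 at depth 1
Step 4: declare c=(read a)=81 at depth 1
Step 5: declare a=(read e)=81 at depth 1
Step 6: declare e=(read a)=81 at depth 1
Visible at query point: a=81 c=81 e=81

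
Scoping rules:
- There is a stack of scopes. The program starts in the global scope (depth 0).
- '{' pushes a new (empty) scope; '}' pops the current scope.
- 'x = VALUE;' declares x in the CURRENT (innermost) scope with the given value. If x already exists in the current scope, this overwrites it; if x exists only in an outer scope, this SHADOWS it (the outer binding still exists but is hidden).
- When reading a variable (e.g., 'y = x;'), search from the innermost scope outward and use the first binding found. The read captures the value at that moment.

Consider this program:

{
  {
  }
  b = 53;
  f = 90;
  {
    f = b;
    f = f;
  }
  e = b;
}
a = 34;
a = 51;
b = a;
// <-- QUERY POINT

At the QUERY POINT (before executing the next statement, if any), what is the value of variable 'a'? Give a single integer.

Answer: 51

Derivation:
Step 1: enter scope (depth=1)
Step 2: enter scope (depth=2)
Step 3: exit scope (depth=1)
Step 4: declare b=53 at depth 1
Step 5: declare f=90 at depth 1
Step 6: enter scope (depth=2)
Step 7: declare f=(read b)=53 at depth 2
Step 8: declare f=(read f)=53 at depth 2
Step 9: exit scope (depth=1)
Step 10: declare e=(read b)=53 at depth 1
Step 11: exit scope (depth=0)
Step 12: declare a=34 at depth 0
Step 13: declare a=51 at depth 0
Step 14: declare b=(read a)=51 at depth 0
Visible at query point: a=51 b=51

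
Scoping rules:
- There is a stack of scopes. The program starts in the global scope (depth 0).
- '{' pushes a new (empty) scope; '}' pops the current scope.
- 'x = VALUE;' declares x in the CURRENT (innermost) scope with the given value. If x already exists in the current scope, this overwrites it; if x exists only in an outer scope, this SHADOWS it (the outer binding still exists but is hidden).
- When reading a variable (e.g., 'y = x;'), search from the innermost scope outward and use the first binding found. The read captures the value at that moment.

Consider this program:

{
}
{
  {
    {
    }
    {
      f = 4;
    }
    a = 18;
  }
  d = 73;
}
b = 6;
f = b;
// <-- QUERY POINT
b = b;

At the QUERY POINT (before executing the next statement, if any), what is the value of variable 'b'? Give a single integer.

Answer: 6

Derivation:
Step 1: enter scope (depth=1)
Step 2: exit scope (depth=0)
Step 3: enter scope (depth=1)
Step 4: enter scope (depth=2)
Step 5: enter scope (depth=3)
Step 6: exit scope (depth=2)
Step 7: enter scope (depth=3)
Step 8: declare f=4 at depth 3
Step 9: exit scope (depth=2)
Step 10: declare a=18 at depth 2
Step 11: exit scope (depth=1)
Step 12: declare d=73 at depth 1
Step 13: exit scope (depth=0)
Step 14: declare b=6 at depth 0
Step 15: declare f=(read b)=6 at depth 0
Visible at query point: b=6 f=6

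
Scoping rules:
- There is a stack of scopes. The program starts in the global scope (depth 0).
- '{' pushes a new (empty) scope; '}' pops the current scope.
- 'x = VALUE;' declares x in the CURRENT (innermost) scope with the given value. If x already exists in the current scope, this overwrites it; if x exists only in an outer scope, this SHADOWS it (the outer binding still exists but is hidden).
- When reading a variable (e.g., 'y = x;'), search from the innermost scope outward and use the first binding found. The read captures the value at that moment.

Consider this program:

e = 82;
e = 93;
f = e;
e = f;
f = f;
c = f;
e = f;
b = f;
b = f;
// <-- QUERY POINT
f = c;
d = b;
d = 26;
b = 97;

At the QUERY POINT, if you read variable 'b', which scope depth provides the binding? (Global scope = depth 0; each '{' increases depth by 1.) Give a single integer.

Step 1: declare e=82 at depth 0
Step 2: declare e=93 at depth 0
Step 3: declare f=(read e)=93 at depth 0
Step 4: declare e=(read f)=93 at depth 0
Step 5: declare f=(read f)=93 at depth 0
Step 6: declare c=(read f)=93 at depth 0
Step 7: declare e=(read f)=93 at depth 0
Step 8: declare b=(read f)=93 at depth 0
Step 9: declare b=(read f)=93 at depth 0
Visible at query point: b=93 c=93 e=93 f=93

Answer: 0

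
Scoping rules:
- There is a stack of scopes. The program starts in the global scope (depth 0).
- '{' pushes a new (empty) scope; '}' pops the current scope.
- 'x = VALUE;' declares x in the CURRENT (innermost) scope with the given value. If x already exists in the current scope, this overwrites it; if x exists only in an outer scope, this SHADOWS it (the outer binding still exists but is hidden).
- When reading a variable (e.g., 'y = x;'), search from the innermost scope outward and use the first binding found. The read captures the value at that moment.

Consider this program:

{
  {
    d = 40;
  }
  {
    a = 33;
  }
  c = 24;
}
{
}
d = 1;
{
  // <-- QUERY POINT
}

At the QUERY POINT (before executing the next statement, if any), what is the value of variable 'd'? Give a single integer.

Answer: 1

Derivation:
Step 1: enter scope (depth=1)
Step 2: enter scope (depth=2)
Step 3: declare d=40 at depth 2
Step 4: exit scope (depth=1)
Step 5: enter scope (depth=2)
Step 6: declare a=33 at depth 2
Step 7: exit scope (depth=1)
Step 8: declare c=24 at depth 1
Step 9: exit scope (depth=0)
Step 10: enter scope (depth=1)
Step 11: exit scope (depth=0)
Step 12: declare d=1 at depth 0
Step 13: enter scope (depth=1)
Visible at query point: d=1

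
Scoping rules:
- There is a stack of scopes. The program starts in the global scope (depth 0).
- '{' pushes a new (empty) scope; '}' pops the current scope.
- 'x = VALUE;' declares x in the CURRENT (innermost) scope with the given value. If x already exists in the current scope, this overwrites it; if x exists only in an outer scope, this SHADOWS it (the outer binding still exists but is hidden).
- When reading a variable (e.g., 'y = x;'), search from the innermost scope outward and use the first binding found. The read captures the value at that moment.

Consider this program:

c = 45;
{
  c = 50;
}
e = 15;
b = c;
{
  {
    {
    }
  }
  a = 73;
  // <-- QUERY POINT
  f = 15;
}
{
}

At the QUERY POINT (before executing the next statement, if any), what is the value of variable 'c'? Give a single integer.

Step 1: declare c=45 at depth 0
Step 2: enter scope (depth=1)
Step 3: declare c=50 at depth 1
Step 4: exit scope (depth=0)
Step 5: declare e=15 at depth 0
Step 6: declare b=(read c)=45 at depth 0
Step 7: enter scope (depth=1)
Step 8: enter scope (depth=2)
Step 9: enter scope (depth=3)
Step 10: exit scope (depth=2)
Step 11: exit scope (depth=1)
Step 12: declare a=73 at depth 1
Visible at query point: a=73 b=45 c=45 e=15

Answer: 45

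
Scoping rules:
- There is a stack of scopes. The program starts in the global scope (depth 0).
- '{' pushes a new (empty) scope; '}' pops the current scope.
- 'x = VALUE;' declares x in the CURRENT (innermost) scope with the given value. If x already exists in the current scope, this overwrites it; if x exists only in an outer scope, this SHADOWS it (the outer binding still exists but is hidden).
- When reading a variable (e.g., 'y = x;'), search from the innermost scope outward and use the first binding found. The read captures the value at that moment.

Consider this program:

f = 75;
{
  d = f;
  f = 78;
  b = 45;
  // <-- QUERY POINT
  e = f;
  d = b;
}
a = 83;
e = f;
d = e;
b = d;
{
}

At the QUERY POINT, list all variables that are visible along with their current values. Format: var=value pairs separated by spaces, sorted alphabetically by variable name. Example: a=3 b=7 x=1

Answer: b=45 d=75 f=78

Derivation:
Step 1: declare f=75 at depth 0
Step 2: enter scope (depth=1)
Step 3: declare d=(read f)=75 at depth 1
Step 4: declare f=78 at depth 1
Step 5: declare b=45 at depth 1
Visible at query point: b=45 d=75 f=78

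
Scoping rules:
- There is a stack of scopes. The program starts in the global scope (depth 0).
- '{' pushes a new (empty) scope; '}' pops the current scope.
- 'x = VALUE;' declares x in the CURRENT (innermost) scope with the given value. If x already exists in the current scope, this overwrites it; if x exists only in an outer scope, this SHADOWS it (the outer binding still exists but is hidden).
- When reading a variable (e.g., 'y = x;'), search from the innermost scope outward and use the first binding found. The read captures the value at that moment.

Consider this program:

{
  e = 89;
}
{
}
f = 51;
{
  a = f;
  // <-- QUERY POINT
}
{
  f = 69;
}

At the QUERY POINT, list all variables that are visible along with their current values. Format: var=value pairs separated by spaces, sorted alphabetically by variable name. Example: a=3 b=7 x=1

Answer: a=51 f=51

Derivation:
Step 1: enter scope (depth=1)
Step 2: declare e=89 at depth 1
Step 3: exit scope (depth=0)
Step 4: enter scope (depth=1)
Step 5: exit scope (depth=0)
Step 6: declare f=51 at depth 0
Step 7: enter scope (depth=1)
Step 8: declare a=(read f)=51 at depth 1
Visible at query point: a=51 f=51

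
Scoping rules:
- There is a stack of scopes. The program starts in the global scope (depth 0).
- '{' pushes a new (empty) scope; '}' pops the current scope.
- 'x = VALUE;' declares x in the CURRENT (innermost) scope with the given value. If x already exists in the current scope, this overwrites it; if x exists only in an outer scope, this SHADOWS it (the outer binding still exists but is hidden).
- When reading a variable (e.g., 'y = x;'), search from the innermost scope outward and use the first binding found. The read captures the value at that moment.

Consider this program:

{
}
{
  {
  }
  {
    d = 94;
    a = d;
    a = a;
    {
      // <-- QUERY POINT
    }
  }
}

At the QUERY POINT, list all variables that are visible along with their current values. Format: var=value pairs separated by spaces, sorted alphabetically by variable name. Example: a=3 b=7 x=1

Answer: a=94 d=94

Derivation:
Step 1: enter scope (depth=1)
Step 2: exit scope (depth=0)
Step 3: enter scope (depth=1)
Step 4: enter scope (depth=2)
Step 5: exit scope (depth=1)
Step 6: enter scope (depth=2)
Step 7: declare d=94 at depth 2
Step 8: declare a=(read d)=94 at depth 2
Step 9: declare a=(read a)=94 at depth 2
Step 10: enter scope (depth=3)
Visible at query point: a=94 d=94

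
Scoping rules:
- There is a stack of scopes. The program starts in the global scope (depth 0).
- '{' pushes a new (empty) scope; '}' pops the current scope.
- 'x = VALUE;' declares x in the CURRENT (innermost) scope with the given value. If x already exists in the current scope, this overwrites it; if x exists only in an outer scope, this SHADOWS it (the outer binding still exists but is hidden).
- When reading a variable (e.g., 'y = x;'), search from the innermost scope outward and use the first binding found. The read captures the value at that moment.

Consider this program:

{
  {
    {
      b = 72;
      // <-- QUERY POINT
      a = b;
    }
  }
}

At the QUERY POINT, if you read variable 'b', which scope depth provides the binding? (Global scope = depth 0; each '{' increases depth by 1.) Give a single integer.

Step 1: enter scope (depth=1)
Step 2: enter scope (depth=2)
Step 3: enter scope (depth=3)
Step 4: declare b=72 at depth 3
Visible at query point: b=72

Answer: 3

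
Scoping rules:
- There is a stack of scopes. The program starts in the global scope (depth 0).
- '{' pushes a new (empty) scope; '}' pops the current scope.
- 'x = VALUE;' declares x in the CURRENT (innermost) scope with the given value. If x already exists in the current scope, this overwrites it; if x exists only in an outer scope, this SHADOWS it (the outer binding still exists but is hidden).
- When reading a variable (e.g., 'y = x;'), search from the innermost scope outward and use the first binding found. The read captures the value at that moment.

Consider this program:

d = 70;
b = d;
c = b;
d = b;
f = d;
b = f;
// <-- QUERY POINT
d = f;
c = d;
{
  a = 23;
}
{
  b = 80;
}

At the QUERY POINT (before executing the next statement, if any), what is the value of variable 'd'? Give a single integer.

Answer: 70

Derivation:
Step 1: declare d=70 at depth 0
Step 2: declare b=(read d)=70 at depth 0
Step 3: declare c=(read b)=70 at depth 0
Step 4: declare d=(read b)=70 at depth 0
Step 5: declare f=(read d)=70 at depth 0
Step 6: declare b=(read f)=70 at depth 0
Visible at query point: b=70 c=70 d=70 f=70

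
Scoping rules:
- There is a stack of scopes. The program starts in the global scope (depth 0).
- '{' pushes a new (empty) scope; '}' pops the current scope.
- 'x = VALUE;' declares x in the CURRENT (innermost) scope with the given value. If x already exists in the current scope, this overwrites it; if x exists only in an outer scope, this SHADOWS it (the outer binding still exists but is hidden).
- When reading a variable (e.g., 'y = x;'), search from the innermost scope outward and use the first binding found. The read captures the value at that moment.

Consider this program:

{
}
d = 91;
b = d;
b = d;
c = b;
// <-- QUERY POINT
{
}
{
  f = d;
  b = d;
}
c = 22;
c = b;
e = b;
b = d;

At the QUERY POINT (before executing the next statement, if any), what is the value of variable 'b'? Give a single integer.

Step 1: enter scope (depth=1)
Step 2: exit scope (depth=0)
Step 3: declare d=91 at depth 0
Step 4: declare b=(read d)=91 at depth 0
Step 5: declare b=(read d)=91 at depth 0
Step 6: declare c=(read b)=91 at depth 0
Visible at query point: b=91 c=91 d=91

Answer: 91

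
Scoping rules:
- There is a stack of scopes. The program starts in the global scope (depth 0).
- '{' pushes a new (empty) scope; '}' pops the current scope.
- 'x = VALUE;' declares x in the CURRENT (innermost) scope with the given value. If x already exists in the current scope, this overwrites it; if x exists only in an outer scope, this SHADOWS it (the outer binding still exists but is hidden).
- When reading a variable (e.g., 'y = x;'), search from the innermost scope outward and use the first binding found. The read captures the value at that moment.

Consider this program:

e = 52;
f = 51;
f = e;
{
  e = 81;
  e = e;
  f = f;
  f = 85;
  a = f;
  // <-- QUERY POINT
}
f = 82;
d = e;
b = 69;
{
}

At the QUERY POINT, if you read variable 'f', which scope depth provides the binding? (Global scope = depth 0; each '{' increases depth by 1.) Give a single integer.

Step 1: declare e=52 at depth 0
Step 2: declare f=51 at depth 0
Step 3: declare f=(read e)=52 at depth 0
Step 4: enter scope (depth=1)
Step 5: declare e=81 at depth 1
Step 6: declare e=(read e)=81 at depth 1
Step 7: declare f=(read f)=52 at depth 1
Step 8: declare f=85 at depth 1
Step 9: declare a=(read f)=85 at depth 1
Visible at query point: a=85 e=81 f=85

Answer: 1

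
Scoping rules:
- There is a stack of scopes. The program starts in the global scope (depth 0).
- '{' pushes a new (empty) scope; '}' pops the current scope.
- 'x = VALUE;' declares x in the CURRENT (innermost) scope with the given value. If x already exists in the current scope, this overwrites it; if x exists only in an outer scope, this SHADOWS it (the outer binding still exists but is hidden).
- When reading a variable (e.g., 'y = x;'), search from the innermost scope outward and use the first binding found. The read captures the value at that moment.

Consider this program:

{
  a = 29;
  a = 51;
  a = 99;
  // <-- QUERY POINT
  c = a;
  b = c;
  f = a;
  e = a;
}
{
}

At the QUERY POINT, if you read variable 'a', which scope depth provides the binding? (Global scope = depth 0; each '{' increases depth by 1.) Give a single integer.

Step 1: enter scope (depth=1)
Step 2: declare a=29 at depth 1
Step 3: declare a=51 at depth 1
Step 4: declare a=99 at depth 1
Visible at query point: a=99

Answer: 1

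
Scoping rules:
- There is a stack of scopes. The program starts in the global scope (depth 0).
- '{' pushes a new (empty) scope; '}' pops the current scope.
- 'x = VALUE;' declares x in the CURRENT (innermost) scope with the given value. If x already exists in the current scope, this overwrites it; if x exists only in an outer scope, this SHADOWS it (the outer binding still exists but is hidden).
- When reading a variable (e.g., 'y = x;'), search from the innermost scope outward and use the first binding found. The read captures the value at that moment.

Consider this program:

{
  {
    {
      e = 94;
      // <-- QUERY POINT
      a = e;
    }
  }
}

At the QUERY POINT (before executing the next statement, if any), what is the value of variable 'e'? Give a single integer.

Answer: 94

Derivation:
Step 1: enter scope (depth=1)
Step 2: enter scope (depth=2)
Step 3: enter scope (depth=3)
Step 4: declare e=94 at depth 3
Visible at query point: e=94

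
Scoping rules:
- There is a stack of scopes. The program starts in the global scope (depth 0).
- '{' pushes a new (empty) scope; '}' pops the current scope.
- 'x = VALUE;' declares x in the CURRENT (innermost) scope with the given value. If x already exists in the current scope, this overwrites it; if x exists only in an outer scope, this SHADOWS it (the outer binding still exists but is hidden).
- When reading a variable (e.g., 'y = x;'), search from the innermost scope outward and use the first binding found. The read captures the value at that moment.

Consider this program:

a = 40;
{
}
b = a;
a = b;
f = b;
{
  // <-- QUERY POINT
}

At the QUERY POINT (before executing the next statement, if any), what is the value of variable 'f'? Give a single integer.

Answer: 40

Derivation:
Step 1: declare a=40 at depth 0
Step 2: enter scope (depth=1)
Step 3: exit scope (depth=0)
Step 4: declare b=(read a)=40 at depth 0
Step 5: declare a=(read b)=40 at depth 0
Step 6: declare f=(read b)=40 at depth 0
Step 7: enter scope (depth=1)
Visible at query point: a=40 b=40 f=40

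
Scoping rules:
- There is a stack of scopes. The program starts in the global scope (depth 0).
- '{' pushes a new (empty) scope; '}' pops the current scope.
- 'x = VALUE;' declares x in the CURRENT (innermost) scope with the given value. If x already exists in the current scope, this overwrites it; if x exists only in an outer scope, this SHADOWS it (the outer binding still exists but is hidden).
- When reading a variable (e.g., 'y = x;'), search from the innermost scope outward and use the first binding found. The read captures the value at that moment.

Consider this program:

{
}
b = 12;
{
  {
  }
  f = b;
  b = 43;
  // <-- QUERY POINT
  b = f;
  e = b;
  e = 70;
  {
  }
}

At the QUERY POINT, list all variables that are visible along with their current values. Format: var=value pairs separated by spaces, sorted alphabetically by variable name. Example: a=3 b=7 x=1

Answer: b=43 f=12

Derivation:
Step 1: enter scope (depth=1)
Step 2: exit scope (depth=0)
Step 3: declare b=12 at depth 0
Step 4: enter scope (depth=1)
Step 5: enter scope (depth=2)
Step 6: exit scope (depth=1)
Step 7: declare f=(read b)=12 at depth 1
Step 8: declare b=43 at depth 1
Visible at query point: b=43 f=12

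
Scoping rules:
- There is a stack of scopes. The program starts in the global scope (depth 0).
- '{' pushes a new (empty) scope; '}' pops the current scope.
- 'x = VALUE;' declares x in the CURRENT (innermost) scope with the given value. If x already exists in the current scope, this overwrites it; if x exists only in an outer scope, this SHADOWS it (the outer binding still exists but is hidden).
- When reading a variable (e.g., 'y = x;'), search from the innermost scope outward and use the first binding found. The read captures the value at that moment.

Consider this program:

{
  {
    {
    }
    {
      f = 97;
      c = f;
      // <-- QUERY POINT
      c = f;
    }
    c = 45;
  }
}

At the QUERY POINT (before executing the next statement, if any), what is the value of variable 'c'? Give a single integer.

Step 1: enter scope (depth=1)
Step 2: enter scope (depth=2)
Step 3: enter scope (depth=3)
Step 4: exit scope (depth=2)
Step 5: enter scope (depth=3)
Step 6: declare f=97 at depth 3
Step 7: declare c=(read f)=97 at depth 3
Visible at query point: c=97 f=97

Answer: 97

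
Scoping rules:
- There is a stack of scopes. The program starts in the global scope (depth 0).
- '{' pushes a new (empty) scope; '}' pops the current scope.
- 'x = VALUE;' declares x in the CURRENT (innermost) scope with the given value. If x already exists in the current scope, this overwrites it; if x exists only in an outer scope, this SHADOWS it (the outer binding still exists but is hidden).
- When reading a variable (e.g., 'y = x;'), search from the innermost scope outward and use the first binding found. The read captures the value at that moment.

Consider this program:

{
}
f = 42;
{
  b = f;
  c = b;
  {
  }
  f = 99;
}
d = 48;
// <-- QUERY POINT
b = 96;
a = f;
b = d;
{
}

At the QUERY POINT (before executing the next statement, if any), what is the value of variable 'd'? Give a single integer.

Step 1: enter scope (depth=1)
Step 2: exit scope (depth=0)
Step 3: declare f=42 at depth 0
Step 4: enter scope (depth=1)
Step 5: declare b=(read f)=42 at depth 1
Step 6: declare c=(read b)=42 at depth 1
Step 7: enter scope (depth=2)
Step 8: exit scope (depth=1)
Step 9: declare f=99 at depth 1
Step 10: exit scope (depth=0)
Step 11: declare d=48 at depth 0
Visible at query point: d=48 f=42

Answer: 48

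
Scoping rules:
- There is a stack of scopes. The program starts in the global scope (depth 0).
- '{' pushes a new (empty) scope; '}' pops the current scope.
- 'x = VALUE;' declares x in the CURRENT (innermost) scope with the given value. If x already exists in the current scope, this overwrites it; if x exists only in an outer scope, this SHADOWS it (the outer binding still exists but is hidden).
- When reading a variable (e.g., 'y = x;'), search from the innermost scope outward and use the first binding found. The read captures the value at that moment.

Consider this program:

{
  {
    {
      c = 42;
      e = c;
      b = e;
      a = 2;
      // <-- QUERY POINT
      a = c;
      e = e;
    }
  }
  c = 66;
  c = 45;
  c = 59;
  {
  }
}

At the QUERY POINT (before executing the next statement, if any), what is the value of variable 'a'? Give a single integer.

Answer: 2

Derivation:
Step 1: enter scope (depth=1)
Step 2: enter scope (depth=2)
Step 3: enter scope (depth=3)
Step 4: declare c=42 at depth 3
Step 5: declare e=(read c)=42 at depth 3
Step 6: declare b=(read e)=42 at depth 3
Step 7: declare a=2 at depth 3
Visible at query point: a=2 b=42 c=42 e=42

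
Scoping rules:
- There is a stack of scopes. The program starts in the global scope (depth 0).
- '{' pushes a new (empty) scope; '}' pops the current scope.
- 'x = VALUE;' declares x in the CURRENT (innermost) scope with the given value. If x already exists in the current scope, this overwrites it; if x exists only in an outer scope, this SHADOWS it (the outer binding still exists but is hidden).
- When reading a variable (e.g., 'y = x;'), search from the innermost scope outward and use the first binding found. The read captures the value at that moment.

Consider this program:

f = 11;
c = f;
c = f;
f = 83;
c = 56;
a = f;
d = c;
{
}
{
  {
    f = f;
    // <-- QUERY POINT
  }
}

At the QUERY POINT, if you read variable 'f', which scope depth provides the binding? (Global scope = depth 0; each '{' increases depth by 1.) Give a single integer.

Answer: 2

Derivation:
Step 1: declare f=11 at depth 0
Step 2: declare c=(read f)=11 at depth 0
Step 3: declare c=(read f)=11 at depth 0
Step 4: declare f=83 at depth 0
Step 5: declare c=56 at depth 0
Step 6: declare a=(read f)=83 at depth 0
Step 7: declare d=(read c)=56 at depth 0
Step 8: enter scope (depth=1)
Step 9: exit scope (depth=0)
Step 10: enter scope (depth=1)
Step 11: enter scope (depth=2)
Step 12: declare f=(read f)=83 at depth 2
Visible at query point: a=83 c=56 d=56 f=83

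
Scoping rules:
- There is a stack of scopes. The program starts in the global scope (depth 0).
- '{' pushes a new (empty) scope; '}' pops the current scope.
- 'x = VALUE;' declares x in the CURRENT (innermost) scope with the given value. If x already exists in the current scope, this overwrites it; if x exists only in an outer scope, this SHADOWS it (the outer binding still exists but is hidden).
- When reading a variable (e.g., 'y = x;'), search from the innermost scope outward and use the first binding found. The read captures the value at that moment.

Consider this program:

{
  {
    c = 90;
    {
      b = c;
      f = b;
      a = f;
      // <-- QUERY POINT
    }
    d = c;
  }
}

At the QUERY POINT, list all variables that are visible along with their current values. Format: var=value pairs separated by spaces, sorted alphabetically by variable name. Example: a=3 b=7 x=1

Answer: a=90 b=90 c=90 f=90

Derivation:
Step 1: enter scope (depth=1)
Step 2: enter scope (depth=2)
Step 3: declare c=90 at depth 2
Step 4: enter scope (depth=3)
Step 5: declare b=(read c)=90 at depth 3
Step 6: declare f=(read b)=90 at depth 3
Step 7: declare a=(read f)=90 at depth 3
Visible at query point: a=90 b=90 c=90 f=90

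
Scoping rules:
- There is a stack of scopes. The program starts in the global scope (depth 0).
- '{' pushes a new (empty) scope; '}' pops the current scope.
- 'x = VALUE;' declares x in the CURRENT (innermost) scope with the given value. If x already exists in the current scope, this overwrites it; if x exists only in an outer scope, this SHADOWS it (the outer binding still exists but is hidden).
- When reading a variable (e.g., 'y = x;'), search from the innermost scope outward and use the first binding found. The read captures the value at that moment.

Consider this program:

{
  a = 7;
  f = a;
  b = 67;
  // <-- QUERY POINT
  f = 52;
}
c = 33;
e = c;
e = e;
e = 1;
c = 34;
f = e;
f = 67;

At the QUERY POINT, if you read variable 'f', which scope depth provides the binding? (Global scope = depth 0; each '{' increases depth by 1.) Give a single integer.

Step 1: enter scope (depth=1)
Step 2: declare a=7 at depth 1
Step 3: declare f=(read a)=7 at depth 1
Step 4: declare b=67 at depth 1
Visible at query point: a=7 b=67 f=7

Answer: 1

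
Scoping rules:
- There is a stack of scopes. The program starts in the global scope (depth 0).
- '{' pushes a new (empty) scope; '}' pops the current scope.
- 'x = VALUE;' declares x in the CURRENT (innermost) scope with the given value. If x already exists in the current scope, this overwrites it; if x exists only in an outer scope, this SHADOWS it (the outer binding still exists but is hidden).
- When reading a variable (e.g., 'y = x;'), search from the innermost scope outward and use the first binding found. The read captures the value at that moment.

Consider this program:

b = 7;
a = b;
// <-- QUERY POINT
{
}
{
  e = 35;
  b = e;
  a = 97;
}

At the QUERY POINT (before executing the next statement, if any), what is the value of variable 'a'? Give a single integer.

Step 1: declare b=7 at depth 0
Step 2: declare a=(read b)=7 at depth 0
Visible at query point: a=7 b=7

Answer: 7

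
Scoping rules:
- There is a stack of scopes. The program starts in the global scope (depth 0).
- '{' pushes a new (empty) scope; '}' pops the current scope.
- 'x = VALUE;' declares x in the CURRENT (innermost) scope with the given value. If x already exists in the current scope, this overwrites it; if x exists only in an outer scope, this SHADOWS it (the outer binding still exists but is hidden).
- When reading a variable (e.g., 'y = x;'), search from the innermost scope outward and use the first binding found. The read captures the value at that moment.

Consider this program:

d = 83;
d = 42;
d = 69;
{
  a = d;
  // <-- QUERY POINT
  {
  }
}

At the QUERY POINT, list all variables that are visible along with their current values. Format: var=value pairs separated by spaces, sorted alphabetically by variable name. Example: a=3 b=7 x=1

Step 1: declare d=83 at depth 0
Step 2: declare d=42 at depth 0
Step 3: declare d=69 at depth 0
Step 4: enter scope (depth=1)
Step 5: declare a=(read d)=69 at depth 1
Visible at query point: a=69 d=69

Answer: a=69 d=69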